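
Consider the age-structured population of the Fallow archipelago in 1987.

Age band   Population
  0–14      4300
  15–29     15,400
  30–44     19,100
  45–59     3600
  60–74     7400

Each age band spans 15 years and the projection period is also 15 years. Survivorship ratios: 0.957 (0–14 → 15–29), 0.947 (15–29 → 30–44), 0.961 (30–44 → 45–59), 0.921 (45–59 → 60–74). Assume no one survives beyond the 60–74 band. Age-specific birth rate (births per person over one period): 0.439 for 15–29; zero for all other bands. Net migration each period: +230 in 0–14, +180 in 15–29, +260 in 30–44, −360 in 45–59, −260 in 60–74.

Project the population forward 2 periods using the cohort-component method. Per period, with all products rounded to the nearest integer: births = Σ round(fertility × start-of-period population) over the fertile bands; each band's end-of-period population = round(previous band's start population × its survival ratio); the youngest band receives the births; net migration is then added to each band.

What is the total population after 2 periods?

43531

After projecting period 1:
Births: 15400 * 0.439 = 6761
15–29: 4300 * 0.957 = 4115
30–44: 15400 * 0.947 = 14584
45–59: 19100 * 0.961 = 18355
60–74: 3600 * 0.921 = 3316
Net migration: 0–14 + 230 → 6991; 15–29 + 180 → 4295; 30–44 + 260 → 14844; 45–59 − 360 → 17995; 60–74 − 260 → 3056
Population now: 0–14=6991, 15–29=4295, 30–44=14844, 45–59=17995, 60–74=3056
After projecting period 2:
Births: 4295 * 0.439 = 1886
15–29: 6991 * 0.957 = 6690
30–44: 4295 * 0.947 = 4067
45–59: 14844 * 0.961 = 14265
60–74: 17995 * 0.921 = 16573
Net migration: 0–14 + 230 → 2116; 15–29 + 180 → 6870; 30–44 + 260 → 4327; 45–59 − 360 → 13905; 60–74 − 260 → 16313
Population now: 0–14=2116, 15–29=6870, 30–44=4327, 45–59=13905, 60–74=16313
Total after period 2: 2116 + 6870 + 4327 + 13905 + 16313 = 43531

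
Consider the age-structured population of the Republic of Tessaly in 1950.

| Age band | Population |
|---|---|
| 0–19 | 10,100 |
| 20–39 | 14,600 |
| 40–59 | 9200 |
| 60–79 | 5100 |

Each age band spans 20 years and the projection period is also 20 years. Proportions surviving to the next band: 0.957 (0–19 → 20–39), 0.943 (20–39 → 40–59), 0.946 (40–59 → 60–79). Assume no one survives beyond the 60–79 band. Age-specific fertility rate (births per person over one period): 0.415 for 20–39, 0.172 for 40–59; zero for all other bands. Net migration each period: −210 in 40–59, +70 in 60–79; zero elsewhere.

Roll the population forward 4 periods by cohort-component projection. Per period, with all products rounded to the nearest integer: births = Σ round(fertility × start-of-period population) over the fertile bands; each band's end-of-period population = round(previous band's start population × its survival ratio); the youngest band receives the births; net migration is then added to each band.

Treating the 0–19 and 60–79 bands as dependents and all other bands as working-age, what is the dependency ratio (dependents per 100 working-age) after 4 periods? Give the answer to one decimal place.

101.8

Call the bands 1 to 4, youngest first.
Period 1.
Births: 14600 × 0.415 = 6059  |  9200 × 0.172 = 1582 — total 7641
Band 2: 10100 × 0.957 = 9666
Band 3: 14600 × 0.943 = 13768
Band 4: 9200 × 0.946 = 8703
Net migration: Band 3 − 210 → 13558; Band 4 + 70 → 8773
Population now: 0–19=7641, 20–39=9666, 40–59=13558, 60–79=8773
Period 2.
Births: 9666 × 0.415 = 4011  |  13558 × 0.172 = 2332 — total 6343
Band 2: 7641 × 0.957 = 7312
Band 3: 9666 × 0.943 = 9115
Band 4: 13558 × 0.946 = 12826
Net migration: Band 3 − 210 → 8905; Band 4 + 70 → 12896
Population now: 0–19=6343, 20–39=7312, 40–59=8905, 60–79=12896
Period 3.
Births: 7312 × 0.415 = 3034  |  8905 × 0.172 = 1532 — total 4566
Band 2: 6343 × 0.957 = 6070
Band 3: 7312 × 0.943 = 6895
Band 4: 8905 × 0.946 = 8424
Net migration: Band 3 − 210 → 6685; Band 4 + 70 → 8494
Population now: 0–19=4566, 20–39=6070, 40–59=6685, 60–79=8494
Period 4.
Births: 6070 × 0.415 = 2519  |  6685 × 0.172 = 1150 — total 3669
Band 2: 4566 × 0.957 = 4370
Band 3: 6070 × 0.943 = 5724
Band 4: 6685 × 0.946 = 6324
Net migration: Band 3 − 210 → 5514; Band 4 + 70 → 6394
Population now: 0–19=3669, 20–39=4370, 40–59=5514, 60–79=6394
Dependents (band 0–19 + band 60–79) = 3669 + 6394 = 10063; working-age = 9884; ratio = 10063/9884 × 100 = 101.8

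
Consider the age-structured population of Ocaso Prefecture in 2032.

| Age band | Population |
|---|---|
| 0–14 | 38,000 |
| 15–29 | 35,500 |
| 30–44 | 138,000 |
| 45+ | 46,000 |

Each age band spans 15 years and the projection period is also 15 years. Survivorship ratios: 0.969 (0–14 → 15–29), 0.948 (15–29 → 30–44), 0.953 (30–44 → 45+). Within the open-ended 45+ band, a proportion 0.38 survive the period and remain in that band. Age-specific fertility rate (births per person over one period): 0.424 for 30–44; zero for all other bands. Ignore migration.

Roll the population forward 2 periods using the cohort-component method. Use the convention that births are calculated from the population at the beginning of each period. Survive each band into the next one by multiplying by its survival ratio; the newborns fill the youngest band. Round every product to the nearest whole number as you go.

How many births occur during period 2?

Let group 1 be 0–14 through group 4 = 45+.
[period 1]
Births: 138000 × 0.424 = 58512
Group 2: 38000 × 0.969 = 36822
Group 3: 35500 × 0.948 = 33654
Group 4: 138000 × 0.953 + 46000 × 0.38 = 131514 + 17480 = 148994
→ [58512, 36822, 33654, 148994]
[period 2]
Births: 33654 × 0.424 = 14269
Group 2: 58512 × 0.969 = 56698
Group 3: 36822 × 0.948 = 34907
Group 4: 33654 × 0.953 + 148994 × 0.38 = 32072 + 56618 = 88690
→ [14269, 56698, 34907, 88690]

14269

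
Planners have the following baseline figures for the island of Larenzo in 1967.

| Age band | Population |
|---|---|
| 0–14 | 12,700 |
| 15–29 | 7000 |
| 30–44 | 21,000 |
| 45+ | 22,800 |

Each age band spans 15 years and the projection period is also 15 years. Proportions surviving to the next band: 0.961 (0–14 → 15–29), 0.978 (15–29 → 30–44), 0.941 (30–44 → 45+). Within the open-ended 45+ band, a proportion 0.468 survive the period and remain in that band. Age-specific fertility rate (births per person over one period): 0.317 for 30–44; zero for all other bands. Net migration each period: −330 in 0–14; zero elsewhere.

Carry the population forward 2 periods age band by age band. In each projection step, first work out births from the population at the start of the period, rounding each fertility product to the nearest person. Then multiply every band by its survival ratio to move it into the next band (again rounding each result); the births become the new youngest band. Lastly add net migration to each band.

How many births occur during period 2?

After projecting period 1:
Births: 21000 × 0.317 = 6657
15–29: 12700 × 0.961 = 12205
30–44: 7000 × 0.978 = 6846
45+: 21000 × 0.941 + 22800 × 0.468 = 19761 + 10670 = 30431
Net migration: 0–14 − 330 → 6327
End of period: [6327, 12205, 6846, 30431]
After projecting period 2:
Births: 6846 × 0.317 = 2170
15–29: 6327 × 0.961 = 6080
30–44: 12205 × 0.978 = 11936
45+: 6846 × 0.941 + 30431 × 0.468 = 6442 + 14242 = 20684
Net migration: 0–14 − 330 → 1840
End of period: [1840, 6080, 11936, 20684]

2170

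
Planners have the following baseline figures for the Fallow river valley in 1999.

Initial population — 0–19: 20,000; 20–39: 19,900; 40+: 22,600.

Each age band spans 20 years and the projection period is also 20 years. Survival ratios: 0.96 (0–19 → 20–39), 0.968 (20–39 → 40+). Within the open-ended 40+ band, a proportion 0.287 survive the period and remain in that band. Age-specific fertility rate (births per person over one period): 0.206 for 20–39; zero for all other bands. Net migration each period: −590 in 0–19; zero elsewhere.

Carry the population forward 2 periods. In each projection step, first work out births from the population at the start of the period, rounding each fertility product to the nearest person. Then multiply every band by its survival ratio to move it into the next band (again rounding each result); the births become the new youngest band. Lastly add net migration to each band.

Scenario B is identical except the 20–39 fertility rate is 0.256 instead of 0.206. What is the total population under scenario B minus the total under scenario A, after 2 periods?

1915

Numbering the bands 1..3 from youngest to oldest:
[period 1]
Births: 19900 × 0.206 = 4099
Band 2: 20000 × 0.96 = 19200
Band 3: 19900 × 0.968 + 22600 × 0.287 = 19263 + 6486 = 25749
Net migration: Band 1 − 590 → 3509
Population now: 0–19=3509, 20–39=19200, 40+=25749
[period 2]
Births: 19200 × 0.206 = 3955
Band 2: 3509 × 0.96 = 3369
Band 3: 19200 × 0.968 + 25749 × 0.287 = 18586 + 7390 = 25976
Net migration: Band 1 − 590 → 3365
Population now: 0–19=3365, 20–39=3369, 40+=25976
Scenario A total after 2 periods: 32710
Scenario B projection —
[period 1]
Births: 19900 × 0.256 = 5094
Band 2: 20000 × 0.96 = 19200
Band 3: 19900 × 0.968 + 22600 × 0.287 = 19263 + 6486 = 25749
Net migration: Band 1 − 590 → 4504
Population now: 0–19=4504, 20–39=19200, 40+=25749
[period 2]
Births: 19200 × 0.256 = 4915
Band 2: 4504 × 0.96 = 4324
Band 3: 19200 × 0.968 + 25749 × 0.287 = 18586 + 7390 = 25976
Net migration: Band 1 − 590 → 4325
Population now: 0–19=4325, 20–39=4324, 40+=25976
Scenario B total after 2 periods: 34625
Difference B − A = 34625 − 32710 = 1915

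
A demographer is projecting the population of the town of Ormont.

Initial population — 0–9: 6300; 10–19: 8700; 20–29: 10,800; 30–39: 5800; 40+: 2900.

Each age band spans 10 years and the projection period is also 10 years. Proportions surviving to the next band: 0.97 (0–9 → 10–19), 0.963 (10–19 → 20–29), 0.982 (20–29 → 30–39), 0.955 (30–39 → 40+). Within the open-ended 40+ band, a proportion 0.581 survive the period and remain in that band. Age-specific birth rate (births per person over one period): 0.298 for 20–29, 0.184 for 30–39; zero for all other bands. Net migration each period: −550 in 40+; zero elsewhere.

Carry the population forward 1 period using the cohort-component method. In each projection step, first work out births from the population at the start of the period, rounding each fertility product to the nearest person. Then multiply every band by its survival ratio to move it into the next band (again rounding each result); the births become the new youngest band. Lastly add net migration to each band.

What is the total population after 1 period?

36054

Period 1.
Births: 10800 × 0.298 = 3218 ; 5800 × 0.184 = 1067 → 4285
10–19: 6300 × 0.97 = 6111
20–29: 8700 × 0.963 = 8378
30–39: 10800 × 0.982 = 10606
40+: 5800 × 0.955 + 2900 × 0.581 = 5539 + 1685 = 7224
Net migration: 40+ − 550 → 6674
Giving 4285 / 6111 / 8378 / 10606 / 6674.
Total after period 1: 4285 + 6111 + 8378 + 10606 + 6674 = 36054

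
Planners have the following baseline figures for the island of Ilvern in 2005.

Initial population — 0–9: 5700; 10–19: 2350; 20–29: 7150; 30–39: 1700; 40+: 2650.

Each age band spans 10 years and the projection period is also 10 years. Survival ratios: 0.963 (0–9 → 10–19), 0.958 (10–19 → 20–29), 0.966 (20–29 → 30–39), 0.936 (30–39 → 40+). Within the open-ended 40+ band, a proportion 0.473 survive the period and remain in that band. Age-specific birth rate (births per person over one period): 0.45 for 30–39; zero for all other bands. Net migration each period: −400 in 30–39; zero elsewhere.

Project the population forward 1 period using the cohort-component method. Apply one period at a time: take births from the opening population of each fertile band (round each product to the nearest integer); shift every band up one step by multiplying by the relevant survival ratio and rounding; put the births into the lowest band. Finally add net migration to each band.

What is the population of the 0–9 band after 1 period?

Call the bands 1 to 5, youngest first.
— Period 1 —
Births: 1700 * 0.45 = 765
Band 2: 5700 * 0.963 = 5489
Band 3: 2350 * 0.958 = 2251
Band 4: 7150 * 0.966 = 6907
Band 5: 1700 * 0.936 + 2650 * 0.473 = 1591 + 1253 = 2844
Net migration: Band 4 − 400 → 6507
End of period: [765, 5489, 2251, 6507, 2844]

765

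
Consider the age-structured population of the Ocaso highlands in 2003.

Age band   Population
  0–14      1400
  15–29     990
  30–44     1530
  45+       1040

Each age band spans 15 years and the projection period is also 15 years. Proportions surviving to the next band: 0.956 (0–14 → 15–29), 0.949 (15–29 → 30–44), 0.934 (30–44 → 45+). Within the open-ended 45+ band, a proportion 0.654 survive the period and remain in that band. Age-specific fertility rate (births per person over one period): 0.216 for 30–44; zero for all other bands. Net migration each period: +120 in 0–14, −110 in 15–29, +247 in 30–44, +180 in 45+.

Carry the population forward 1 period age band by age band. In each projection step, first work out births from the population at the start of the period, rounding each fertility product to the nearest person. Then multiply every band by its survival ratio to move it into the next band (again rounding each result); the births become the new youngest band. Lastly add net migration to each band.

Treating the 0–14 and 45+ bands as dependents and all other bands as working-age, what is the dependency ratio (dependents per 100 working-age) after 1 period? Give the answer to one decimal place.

— Period 1 —
Births: 1530 * 0.216 = 330
15–29: 1400 * 0.956 = 1338
30–44: 990 * 0.949 = 940
45+: 1530 * 0.934 + 1040 * 0.654 = 1429 + 680 = 2109
Net migration: 0–14 + 120 → 450; 15–29 − 110 → 1228; 30–44 + 247 → 1187; 45+ + 180 → 2289
→ [450, 1228, 1187, 2289]
Dependents (band 0–14 + band 45+) = 450 + 2289 = 2739; working-age = 2415; ratio = 2739/2415 × 100 = 113.4

113.4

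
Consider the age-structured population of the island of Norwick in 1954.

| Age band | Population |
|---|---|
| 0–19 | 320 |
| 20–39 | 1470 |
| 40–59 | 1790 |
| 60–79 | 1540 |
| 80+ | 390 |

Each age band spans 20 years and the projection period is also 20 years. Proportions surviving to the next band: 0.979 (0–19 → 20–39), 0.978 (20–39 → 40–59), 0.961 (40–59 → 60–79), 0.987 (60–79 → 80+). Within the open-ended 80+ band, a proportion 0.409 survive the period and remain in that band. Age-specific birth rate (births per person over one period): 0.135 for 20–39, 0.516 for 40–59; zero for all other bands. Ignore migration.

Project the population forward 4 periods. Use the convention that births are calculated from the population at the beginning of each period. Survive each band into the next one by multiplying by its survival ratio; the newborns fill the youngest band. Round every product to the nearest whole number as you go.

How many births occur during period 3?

(Groups numbered youngest = 1 to oldest = 5.)
Period 1.
Births: 1470 × 0.135 = 198, 1790 × 0.516 = 924 → 1122
Group 2: 320 × 0.979 = 313
Group 3: 1470 × 0.978 = 1438
Group 4: 1790 × 0.961 = 1720
Group 5: 1540 × 0.987 + 390 × 0.409 = 1520 + 160 = 1680
→ [1122, 313, 1438, 1720, 1680]
Period 2.
Births: 313 × 0.135 = 42, 1438 × 0.516 = 742 → 784
Group 2: 1122 × 0.979 = 1098
Group 3: 313 × 0.978 = 306
Group 4: 1438 × 0.961 = 1382
Group 5: 1720 × 0.987 + 1680 × 0.409 = 1698 + 687 = 2385
→ [784, 1098, 306, 1382, 2385]
Period 3.
Births: 1098 × 0.135 = 148, 306 × 0.516 = 158 → 306
Group 2: 784 × 0.979 = 768
Group 3: 1098 × 0.978 = 1074
Group 4: 306 × 0.961 = 294
Group 5: 1382 × 0.987 + 2385 × 0.409 = 1364 + 975 = 2339
→ [306, 768, 1074, 294, 2339]

306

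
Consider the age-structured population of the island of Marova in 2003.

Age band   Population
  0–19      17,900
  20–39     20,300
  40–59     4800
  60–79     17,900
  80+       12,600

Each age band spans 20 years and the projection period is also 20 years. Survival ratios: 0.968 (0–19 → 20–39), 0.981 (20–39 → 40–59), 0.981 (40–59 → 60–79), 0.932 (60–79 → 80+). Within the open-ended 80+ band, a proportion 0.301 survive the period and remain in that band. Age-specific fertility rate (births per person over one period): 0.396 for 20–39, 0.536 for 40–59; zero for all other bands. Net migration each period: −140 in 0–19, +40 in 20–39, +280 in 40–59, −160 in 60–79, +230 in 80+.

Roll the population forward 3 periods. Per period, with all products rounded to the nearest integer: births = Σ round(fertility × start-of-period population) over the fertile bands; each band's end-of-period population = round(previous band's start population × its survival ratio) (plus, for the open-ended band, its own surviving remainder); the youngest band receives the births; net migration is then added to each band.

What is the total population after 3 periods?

79069

[period 1]
Births: 20300 × 0.396 = 8039, 4800 × 0.536 = 2573 ⇒ total 10612
20–39: 17900 × 0.968 = 17327
40–59: 20300 × 0.981 = 19914
60–79: 4800 × 0.981 = 4709
80+: 17900 × 0.932 + 12600 × 0.301 = 16683 + 3793 = 20476
Net migration: 0–19 − 140 → 10472; 20–39 + 40 → 17367; 40–59 + 280 → 20194; 60–79 − 160 → 4549; 80+ + 230 → 20706
Population now: 0–19=10472, 20–39=17367, 40–59=20194, 60–79=4549, 80+=20706
[period 2]
Births: 17367 × 0.396 = 6877, 20194 × 0.536 = 10824 ⇒ total 17701
20–39: 10472 × 0.968 = 10137
40–59: 17367 × 0.981 = 17037
60–79: 20194 × 0.981 = 19810
80+: 4549 × 0.932 + 20706 × 0.301 = 4240 + 6233 = 10473
Net migration: 0–19 − 140 → 17561; 20–39 + 40 → 10177; 40–59 + 280 → 17317; 60–79 − 160 → 19650; 80+ + 230 → 10703
Population now: 0–19=17561, 20–39=10177, 40–59=17317, 60–79=19650, 80+=10703
[period 3]
Births: 10177 × 0.396 = 4030, 17317 × 0.536 = 9282 ⇒ total 13312
20–39: 17561 × 0.968 = 16999
40–59: 10177 × 0.981 = 9984
60–79: 17317 × 0.981 = 16988
80+: 19650 × 0.932 + 10703 × 0.301 = 18314 + 3222 = 21536
Net migration: 0–19 − 140 → 13172; 20–39 + 40 → 17039; 40–59 + 280 → 10264; 60–79 − 160 → 16828; 80+ + 230 → 21766
Population now: 0–19=13172, 20–39=17039, 40–59=10264, 60–79=16828, 80+=21766
Total after period 3: 13172 + 17039 + 10264 + 16828 + 21766 = 79069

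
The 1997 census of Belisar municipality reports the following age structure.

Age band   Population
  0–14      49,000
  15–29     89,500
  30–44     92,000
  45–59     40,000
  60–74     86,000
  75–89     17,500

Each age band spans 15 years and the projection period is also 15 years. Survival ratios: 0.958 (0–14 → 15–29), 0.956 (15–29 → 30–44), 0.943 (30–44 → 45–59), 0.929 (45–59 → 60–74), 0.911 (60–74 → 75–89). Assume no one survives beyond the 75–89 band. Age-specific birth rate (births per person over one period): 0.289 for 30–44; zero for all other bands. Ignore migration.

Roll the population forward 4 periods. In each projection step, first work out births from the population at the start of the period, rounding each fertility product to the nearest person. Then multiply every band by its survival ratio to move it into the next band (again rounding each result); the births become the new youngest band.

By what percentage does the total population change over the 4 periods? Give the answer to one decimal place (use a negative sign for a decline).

-53.8

(Groups numbered youngest = 1 to oldest = 6.)
[period 1]
Births: 92000 × 0.289 = 26588
Group 2: 49000 × 0.958 = 46942
Group 3: 89500 × 0.956 = 85562
Group 4: 92000 × 0.943 = 86756
Group 5: 40000 × 0.929 = 37160
Group 6: 86000 × 0.911 = 78346
Population now: 0–14=26588, 15–29=46942, 30–44=85562, 45–59=86756, 60–74=37160, 75–89=78346
[period 2]
Births: 85562 × 0.289 = 24727
Group 2: 26588 × 0.958 = 25471
Group 3: 46942 × 0.956 = 44877
Group 4: 85562 × 0.943 = 80685
Group 5: 86756 × 0.929 = 80596
Group 6: 37160 × 0.911 = 33853
Population now: 0–14=24727, 15–29=25471, 30–44=44877, 45–59=80685, 60–74=80596, 75–89=33853
[period 3]
Births: 44877 × 0.289 = 12969
Group 2: 24727 × 0.958 = 23688
Group 3: 25471 × 0.956 = 24350
Group 4: 44877 × 0.943 = 42319
Group 5: 80685 × 0.929 = 74956
Group 6: 80596 × 0.911 = 73423
Population now: 0–14=12969, 15–29=23688, 30–44=24350, 45–59=42319, 60–74=74956, 75–89=73423
[period 4]
Births: 24350 × 0.289 = 7037
Group 2: 12969 × 0.958 = 12424
Group 3: 23688 × 0.956 = 22646
Group 4: 24350 × 0.943 = 22962
Group 5: 42319 × 0.929 = 39314
Group 6: 74956 × 0.911 = 68285
Population now: 0–14=7037, 15–29=12424, 30–44=22646, 45–59=22962, 60–74=39314, 75–89=68285
Total: 374000 → 172668; change = -201332; percentage change = -53.8%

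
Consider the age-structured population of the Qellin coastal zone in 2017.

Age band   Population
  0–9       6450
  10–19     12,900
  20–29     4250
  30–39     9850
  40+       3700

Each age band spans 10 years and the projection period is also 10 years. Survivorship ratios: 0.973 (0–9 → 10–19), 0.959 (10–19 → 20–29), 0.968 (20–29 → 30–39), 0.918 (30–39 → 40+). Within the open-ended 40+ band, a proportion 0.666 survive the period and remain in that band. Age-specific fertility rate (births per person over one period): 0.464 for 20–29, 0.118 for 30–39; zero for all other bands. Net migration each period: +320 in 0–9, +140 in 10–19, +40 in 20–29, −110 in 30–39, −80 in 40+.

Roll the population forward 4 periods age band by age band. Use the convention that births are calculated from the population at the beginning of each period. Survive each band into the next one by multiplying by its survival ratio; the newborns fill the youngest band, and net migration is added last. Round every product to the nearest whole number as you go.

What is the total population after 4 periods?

34187

Period 1.
Births: 4250 × 0.464 = 1972, 9850 × 0.118 = 1162 ⇒ total 3134
10–19: 6450 × 0.973 = 6276
20–29: 12900 × 0.959 = 12371
30–39: 4250 × 0.968 = 4114
40+: 9850 × 0.918 + 3700 × 0.666 = 9042 + 2464 = 11506
Net migration: 0–9 + 320 → 3454; 10–19 + 140 → 6416; 20–29 + 40 → 12411; 30–39 − 110 → 4004; 40+ − 80 → 11426
Giving 3454 / 6416 / 12411 / 4004 / 11426.
Period 2.
Births: 12411 × 0.464 = 5759, 4004 × 0.118 = 472 ⇒ total 6231
10–19: 3454 × 0.973 = 3361
20–29: 6416 × 0.959 = 6153
30–39: 12411 × 0.968 = 12014
40+: 4004 × 0.918 + 11426 × 0.666 = 3676 + 7610 = 11286
Net migration: 0–9 + 320 → 6551; 10–19 + 140 → 3501; 20–29 + 40 → 6193; 30–39 − 110 → 11904; 40+ − 80 → 11206
Giving 6551 / 3501 / 6193 / 11904 / 11206.
Period 3.
Births: 6193 × 0.464 = 2874, 11904 × 0.118 = 1405 ⇒ total 4279
10–19: 6551 × 0.973 = 6374
20–29: 3501 × 0.959 = 3357
30–39: 6193 × 0.968 = 5995
40+: 11904 × 0.918 + 11206 × 0.666 = 10928 + 7463 = 18391
Net migration: 0–9 + 320 → 4599; 10–19 + 140 → 6514; 20–29 + 40 → 3397; 30–39 − 110 → 5885; 40+ − 80 → 18311
Giving 4599 / 6514 / 3397 / 5885 / 18311.
Period 4.
Births: 3397 × 0.464 = 1576, 5885 × 0.118 = 694 ⇒ total 2270
10–19: 4599 × 0.973 = 4475
20–29: 6514 × 0.959 = 6247
30–39: 3397 × 0.968 = 3288
40+: 5885 × 0.918 + 18311 × 0.666 = 5402 + 12195 = 17597
Net migration: 0–9 + 320 → 2590; 10–19 + 140 → 4615; 20–29 + 40 → 6287; 30–39 − 110 → 3178; 40+ − 80 → 17517
Giving 2590 / 4615 / 6287 / 3178 / 17517.
Total after period 4: 2590 + 4615 + 6287 + 3178 + 17517 = 34187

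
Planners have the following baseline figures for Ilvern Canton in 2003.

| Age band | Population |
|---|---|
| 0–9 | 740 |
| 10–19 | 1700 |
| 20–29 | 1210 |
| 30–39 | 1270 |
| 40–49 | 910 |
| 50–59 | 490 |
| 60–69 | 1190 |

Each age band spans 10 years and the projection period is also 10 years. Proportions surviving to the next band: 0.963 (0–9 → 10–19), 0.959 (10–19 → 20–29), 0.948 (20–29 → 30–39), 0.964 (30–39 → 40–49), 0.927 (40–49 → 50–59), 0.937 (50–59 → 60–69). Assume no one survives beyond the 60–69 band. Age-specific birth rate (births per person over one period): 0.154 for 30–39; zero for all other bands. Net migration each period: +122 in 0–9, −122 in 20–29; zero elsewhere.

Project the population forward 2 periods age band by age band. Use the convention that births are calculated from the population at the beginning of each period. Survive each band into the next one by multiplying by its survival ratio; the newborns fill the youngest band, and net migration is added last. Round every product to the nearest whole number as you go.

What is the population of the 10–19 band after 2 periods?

306

Period 1.
Births: 1270 × 0.154 = 196
10–19: 740 × 0.963 = 713
20–29: 1700 × 0.959 = 1630
30–39: 1210 × 0.948 = 1147
40–49: 1270 × 0.964 = 1224
50–59: 910 × 0.927 = 844
60–69: 490 × 0.937 = 459
Net migration: 0–9 + 122 → 318; 20–29 − 122 → 1508
→ [318, 713, 1508, 1147, 1224, 844, 459]
Period 2.
Births: 1147 × 0.154 = 177
10–19: 318 × 0.963 = 306
20–29: 713 × 0.959 = 684
30–39: 1508 × 0.948 = 1430
40–49: 1147 × 0.964 = 1106
50–59: 1224 × 0.927 = 1135
60–69: 844 × 0.937 = 791
Net migration: 0–9 + 122 → 299; 20–29 − 122 → 562
→ [299, 306, 562, 1430, 1106, 1135, 791]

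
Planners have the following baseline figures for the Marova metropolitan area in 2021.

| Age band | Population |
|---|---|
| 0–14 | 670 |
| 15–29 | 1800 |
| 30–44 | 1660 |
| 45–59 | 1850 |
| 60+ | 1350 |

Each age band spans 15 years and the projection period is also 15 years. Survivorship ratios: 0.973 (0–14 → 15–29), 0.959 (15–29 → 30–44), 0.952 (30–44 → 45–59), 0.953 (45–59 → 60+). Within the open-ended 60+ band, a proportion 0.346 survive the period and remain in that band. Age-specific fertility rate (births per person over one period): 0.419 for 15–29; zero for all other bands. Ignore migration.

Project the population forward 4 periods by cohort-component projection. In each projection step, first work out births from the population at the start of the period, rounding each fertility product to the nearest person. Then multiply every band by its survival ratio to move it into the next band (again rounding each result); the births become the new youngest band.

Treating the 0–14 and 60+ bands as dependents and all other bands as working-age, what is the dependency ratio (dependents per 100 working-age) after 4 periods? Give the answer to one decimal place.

121.8

Let group 1 be 0–14 through group 5 = 60+.
Period 1.
Births: 1800 × 0.419 = 754
Group 2: 670 × 0.973 = 652
Group 3: 1800 × 0.959 = 1726
Group 4: 1660 × 0.952 = 1580
Group 5: 1850 × 0.953 + 1350 × 0.346 = 1763 + 467 = 2230
Population now: 0–14=754, 15–29=652, 30–44=1726, 45–59=1580, 60+=2230
Period 2.
Births: 652 × 0.419 = 273
Group 2: 754 × 0.973 = 734
Group 3: 652 × 0.959 = 625
Group 4: 1726 × 0.952 = 1643
Group 5: 1580 × 0.953 + 2230 × 0.346 = 1506 + 772 = 2278
Population now: 0–14=273, 15–29=734, 30–44=625, 45–59=1643, 60+=2278
Period 3.
Births: 734 × 0.419 = 308
Group 2: 273 × 0.973 = 266
Group 3: 734 × 0.959 = 704
Group 4: 625 × 0.952 = 595
Group 5: 1643 × 0.953 + 2278 × 0.346 = 1566 + 788 = 2354
Population now: 0–14=308, 15–29=266, 30–44=704, 45–59=595, 60+=2354
Period 4.
Births: 266 × 0.419 = 111
Group 2: 308 × 0.973 = 300
Group 3: 266 × 0.959 = 255
Group 4: 704 × 0.952 = 670
Group 5: 595 × 0.953 + 2354 × 0.346 = 567 + 814 = 1381
Population now: 0–14=111, 15–29=300, 30–44=255, 45–59=670, 60+=1381
Dependents (band 0–14 + band 60+) = 111 + 1381 = 1492; working-age = 1225; ratio = 1492/1225 × 100 = 121.8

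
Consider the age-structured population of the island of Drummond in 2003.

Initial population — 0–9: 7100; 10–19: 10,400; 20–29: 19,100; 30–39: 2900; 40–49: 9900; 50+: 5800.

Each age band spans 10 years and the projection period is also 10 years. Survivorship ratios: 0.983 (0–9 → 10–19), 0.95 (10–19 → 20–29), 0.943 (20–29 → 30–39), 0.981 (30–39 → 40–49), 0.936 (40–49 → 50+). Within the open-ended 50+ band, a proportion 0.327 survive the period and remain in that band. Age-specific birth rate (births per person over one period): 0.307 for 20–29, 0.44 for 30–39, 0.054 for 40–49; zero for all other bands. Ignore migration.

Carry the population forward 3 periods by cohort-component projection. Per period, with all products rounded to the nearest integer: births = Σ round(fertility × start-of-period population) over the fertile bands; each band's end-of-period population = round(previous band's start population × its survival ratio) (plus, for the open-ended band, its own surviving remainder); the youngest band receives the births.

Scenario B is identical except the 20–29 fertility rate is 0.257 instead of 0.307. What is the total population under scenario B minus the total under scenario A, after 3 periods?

-1709

After projecting period 1:
Births: 19100 × 0.307 = 5864  |  2900 × 0.44 = 1276  |  9900 × 0.054 = 535 → total 7675
10–19: 7100 × 0.983 = 6979
20–29: 10400 × 0.95 = 9880
30–39: 19100 × 0.943 = 18011
40–49: 2900 × 0.981 = 2845
50+: 9900 × 0.936 + 5800 × 0.327 = 9266 + 1897 = 11163
End of period: [7675, 6979, 9880, 18011, 2845, 11163]
After projecting period 2:
Births: 9880 × 0.307 = 3033  |  18011 × 0.44 = 7925  |  2845 × 0.054 = 154 → total 11112
10–19: 7675 × 0.983 = 7545
20–29: 6979 × 0.95 = 6630
30–39: 9880 × 0.943 = 9317
40–49: 18011 × 0.981 = 17669
50+: 2845 × 0.936 + 11163 × 0.327 = 2663 + 3650 = 6313
End of period: [11112, 7545, 6630, 9317, 17669, 6313]
After projecting period 3:
Births: 6630 × 0.307 = 2035  |  9317 × 0.44 = 4099  |  17669 × 0.054 = 954 → total 7088
10–19: 11112 × 0.983 = 10923
20–29: 7545 × 0.95 = 7168
30–39: 6630 × 0.943 = 6252
40–49: 9317 × 0.981 = 9140
50+: 17669 × 0.936 + 6313 × 0.327 = 16538 + 2064 = 18602
End of period: [7088, 10923, 7168, 6252, 9140, 18602]
Scenario A total after 3 periods: 59173
Scenario B projection —
After projecting period 1:
Births: 19100 × 0.257 = 4909  |  2900 × 0.44 = 1276  |  9900 × 0.054 = 535 → total 6720
10–19: 7100 × 0.983 = 6979
20–29: 10400 × 0.95 = 9880
30–39: 19100 × 0.943 = 18011
40–49: 2900 × 0.981 = 2845
50+: 9900 × 0.936 + 5800 × 0.327 = 9266 + 1897 = 11163
End of period: [6720, 6979, 9880, 18011, 2845, 11163]
After projecting period 2:
Births: 9880 × 0.257 = 2539  |  18011 × 0.44 = 7925  |  2845 × 0.054 = 154 → total 10618
10–19: 6720 × 0.983 = 6606
20–29: 6979 × 0.95 = 6630
30–39: 9880 × 0.943 = 9317
40–49: 18011 × 0.981 = 17669
50+: 2845 × 0.936 + 11163 × 0.327 = 2663 + 3650 = 6313
End of period: [10618, 6606, 6630, 9317, 17669, 6313]
After projecting period 3:
Births: 6630 × 0.257 = 1704  |  9317 × 0.44 = 4099  |  17669 × 0.054 = 954 → total 6757
10–19: 10618 × 0.983 = 10437
20–29: 6606 × 0.95 = 6276
30–39: 6630 × 0.943 = 6252
40–49: 9317 × 0.981 = 9140
50+: 17669 × 0.936 + 6313 × 0.327 = 16538 + 2064 = 18602
End of period: [6757, 10437, 6276, 6252, 9140, 18602]
Scenario B total after 3 periods: 57464
Difference B − A = 57464 − 59173 = -1709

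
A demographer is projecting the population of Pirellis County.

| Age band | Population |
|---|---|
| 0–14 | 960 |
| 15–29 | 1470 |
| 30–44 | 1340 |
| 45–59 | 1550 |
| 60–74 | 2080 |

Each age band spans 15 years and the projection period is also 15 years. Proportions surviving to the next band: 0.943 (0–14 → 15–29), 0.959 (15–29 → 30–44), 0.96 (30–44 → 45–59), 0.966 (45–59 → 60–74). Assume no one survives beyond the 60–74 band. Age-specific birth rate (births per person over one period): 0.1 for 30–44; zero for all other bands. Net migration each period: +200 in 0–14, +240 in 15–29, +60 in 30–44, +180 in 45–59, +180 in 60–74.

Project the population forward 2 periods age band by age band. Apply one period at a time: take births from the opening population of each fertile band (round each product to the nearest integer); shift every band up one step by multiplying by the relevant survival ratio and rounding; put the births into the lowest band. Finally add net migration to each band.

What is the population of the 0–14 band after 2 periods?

Period 1:
Births: 1340 × 0.1 = 134
15–29: 960 × 0.943 = 905
30–44: 1470 × 0.959 = 1410
45–59: 1340 × 0.96 = 1286
60–74: 1550 × 0.966 = 1497
Net migration: 0–14 + 200 → 334; 15–29 + 240 → 1145; 30–44 + 60 → 1470; 45–59 + 180 → 1466; 60–74 + 180 → 1677
End of period: [334, 1145, 1470, 1466, 1677]
Period 2:
Births: 1470 × 0.1 = 147
15–29: 334 × 0.943 = 315
30–44: 1145 × 0.959 = 1098
45–59: 1470 × 0.96 = 1411
60–74: 1466 × 0.966 = 1416
Net migration: 0–14 + 200 → 347; 15–29 + 240 → 555; 30–44 + 60 → 1158; 45–59 + 180 → 1591; 60–74 + 180 → 1596
End of period: [347, 555, 1158, 1591, 1596]

347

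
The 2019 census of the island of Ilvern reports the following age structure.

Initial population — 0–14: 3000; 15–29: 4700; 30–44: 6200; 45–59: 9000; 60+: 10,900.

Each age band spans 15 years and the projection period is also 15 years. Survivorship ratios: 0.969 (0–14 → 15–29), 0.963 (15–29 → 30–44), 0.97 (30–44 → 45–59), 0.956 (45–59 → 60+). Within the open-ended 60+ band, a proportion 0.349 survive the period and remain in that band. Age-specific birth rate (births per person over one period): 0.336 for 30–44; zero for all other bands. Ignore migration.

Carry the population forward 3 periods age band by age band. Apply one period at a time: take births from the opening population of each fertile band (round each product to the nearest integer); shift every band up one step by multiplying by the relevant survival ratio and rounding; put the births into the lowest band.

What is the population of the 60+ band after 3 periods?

— Period 1 —
Births: 6200 × 0.336 = 2083
15–29: 3000 × 0.969 = 2907
30–44: 4700 × 0.963 = 4526
45–59: 6200 × 0.97 = 6014
60+: 9000 × 0.956 + 10900 × 0.349 = 8604 + 3804 = 12408
End of period: [2083, 2907, 4526, 6014, 12408]
— Period 2 —
Births: 4526 × 0.336 = 1521
15–29: 2083 × 0.969 = 2018
30–44: 2907 × 0.963 = 2799
45–59: 4526 × 0.97 = 4390
60+: 6014 × 0.956 + 12408 × 0.349 = 5749 + 4330 = 10079
End of period: [1521, 2018, 2799, 4390, 10079]
— Period 3 —
Births: 2799 × 0.336 = 940
15–29: 1521 × 0.969 = 1474
30–44: 2018 × 0.963 = 1943
45–59: 2799 × 0.97 = 2715
60+: 4390 × 0.956 + 10079 × 0.349 = 4197 + 3518 = 7715
End of period: [940, 1474, 1943, 2715, 7715]

7715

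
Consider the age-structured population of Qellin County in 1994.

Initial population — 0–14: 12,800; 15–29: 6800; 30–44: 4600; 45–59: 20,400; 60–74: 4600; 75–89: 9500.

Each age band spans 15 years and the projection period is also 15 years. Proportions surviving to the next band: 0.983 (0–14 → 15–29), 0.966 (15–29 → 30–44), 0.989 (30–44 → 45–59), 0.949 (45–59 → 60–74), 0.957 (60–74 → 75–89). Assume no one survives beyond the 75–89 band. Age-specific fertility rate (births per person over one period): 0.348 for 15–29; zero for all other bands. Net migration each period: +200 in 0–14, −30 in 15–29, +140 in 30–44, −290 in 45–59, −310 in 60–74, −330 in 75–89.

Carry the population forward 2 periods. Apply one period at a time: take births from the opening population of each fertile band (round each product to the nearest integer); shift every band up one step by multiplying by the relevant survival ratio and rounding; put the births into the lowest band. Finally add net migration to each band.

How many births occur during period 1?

2366

Let band 1 be 0–14 through band 6 = 75–89.
After projecting period 1:
Births: 6800 × 0.348 = 2366
Band 2: 12800 × 0.983 = 12582
Band 3: 6800 × 0.966 = 6569
Band 4: 4600 × 0.989 = 4549
Band 5: 20400 × 0.949 = 19360
Band 6: 4600 × 0.957 = 4402
Net migration: Band 1 + 200 → 2566; Band 2 − 30 → 12552; Band 3 + 140 → 6709; Band 4 − 290 → 4259; Band 5 − 310 → 19050; Band 6 − 330 → 4072
Giving 2566 / 12552 / 6709 / 4259 / 19050 / 4072.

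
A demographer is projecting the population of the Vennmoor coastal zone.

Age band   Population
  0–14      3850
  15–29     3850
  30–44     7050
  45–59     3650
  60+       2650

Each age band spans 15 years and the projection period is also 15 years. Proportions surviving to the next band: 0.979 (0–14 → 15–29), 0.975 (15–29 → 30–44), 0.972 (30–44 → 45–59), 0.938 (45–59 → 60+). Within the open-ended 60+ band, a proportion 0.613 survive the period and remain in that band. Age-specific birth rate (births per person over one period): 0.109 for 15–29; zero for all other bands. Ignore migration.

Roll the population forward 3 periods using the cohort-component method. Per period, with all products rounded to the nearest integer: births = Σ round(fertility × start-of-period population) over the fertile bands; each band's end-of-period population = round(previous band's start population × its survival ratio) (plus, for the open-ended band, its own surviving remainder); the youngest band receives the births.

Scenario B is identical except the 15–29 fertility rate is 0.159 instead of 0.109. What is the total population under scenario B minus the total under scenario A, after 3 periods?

417

After projecting period 1:
Births: 3850 × 0.109 = 420
15–29: 3850 × 0.979 = 3769
30–44: 3850 × 0.975 = 3754
45–59: 7050 × 0.972 = 6853
60+: 3650 × 0.938 + 2650 × 0.613 = 3424 + 1624 = 5048
→ [420, 3769, 3754, 6853, 5048]
After projecting period 2:
Births: 3769 × 0.109 = 411
15–29: 420 × 0.979 = 411
30–44: 3769 × 0.975 = 3675
45–59: 3754 × 0.972 = 3649
60+: 6853 × 0.938 + 5048 × 0.613 = 6428 + 3094 = 9522
→ [411, 411, 3675, 3649, 9522]
After projecting period 3:
Births: 411 × 0.109 = 45
15–29: 411 × 0.979 = 402
30–44: 411 × 0.975 = 401
45–59: 3675 × 0.972 = 3572
60+: 3649 × 0.938 + 9522 × 0.613 = 3423 + 5837 = 9260
→ [45, 402, 401, 3572, 9260]
Scenario A total after 3 periods: 13680
Scenario B projection —
After projecting period 1:
Births: 3850 × 0.159 = 612
15–29: 3850 × 0.979 = 3769
30–44: 3850 × 0.975 = 3754
45–59: 7050 × 0.972 = 6853
60+: 3650 × 0.938 + 2650 × 0.613 = 3424 + 1624 = 5048
→ [612, 3769, 3754, 6853, 5048]
After projecting period 2:
Births: 3769 × 0.159 = 599
15–29: 612 × 0.979 = 599
30–44: 3769 × 0.975 = 3675
45–59: 3754 × 0.972 = 3649
60+: 6853 × 0.938 + 5048 × 0.613 = 6428 + 3094 = 9522
→ [599, 599, 3675, 3649, 9522]
After projecting period 3:
Births: 599 × 0.159 = 95
15–29: 599 × 0.979 = 586
30–44: 599 × 0.975 = 584
45–59: 3675 × 0.972 = 3572
60+: 3649 × 0.938 + 9522 × 0.613 = 3423 + 5837 = 9260
→ [95, 586, 584, 3572, 9260]
Scenario B total after 3 periods: 14097
Difference B − A = 14097 − 13680 = 417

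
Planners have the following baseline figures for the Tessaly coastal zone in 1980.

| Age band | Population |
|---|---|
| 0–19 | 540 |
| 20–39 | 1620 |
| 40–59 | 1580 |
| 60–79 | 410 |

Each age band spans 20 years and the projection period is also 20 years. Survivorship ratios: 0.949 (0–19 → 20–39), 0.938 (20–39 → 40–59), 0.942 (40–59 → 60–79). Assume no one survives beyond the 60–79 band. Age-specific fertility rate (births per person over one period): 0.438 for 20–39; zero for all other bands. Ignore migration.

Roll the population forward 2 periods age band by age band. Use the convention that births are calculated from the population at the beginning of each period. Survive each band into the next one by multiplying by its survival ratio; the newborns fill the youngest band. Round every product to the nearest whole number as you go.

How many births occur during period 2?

224

Period 1.
Births: 1620 * 0.438 = 710
20–39: 540 * 0.949 = 512
40–59: 1620 * 0.938 = 1520
60–79: 1580 * 0.942 = 1488
End of period: [710, 512, 1520, 1488]
Period 2.
Births: 512 * 0.438 = 224
20–39: 710 * 0.949 = 674
40–59: 512 * 0.938 = 480
60–79: 1520 * 0.942 = 1432
End of period: [224, 674, 480, 1432]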